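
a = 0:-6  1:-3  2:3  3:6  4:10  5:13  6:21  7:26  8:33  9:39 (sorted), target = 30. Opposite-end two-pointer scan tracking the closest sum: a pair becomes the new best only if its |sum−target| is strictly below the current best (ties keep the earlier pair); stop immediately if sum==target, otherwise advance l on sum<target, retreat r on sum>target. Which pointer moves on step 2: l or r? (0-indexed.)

l

[0,9] -6+39=33 d=3 * → r--
[0,8] -6+33=27 d=3 → l++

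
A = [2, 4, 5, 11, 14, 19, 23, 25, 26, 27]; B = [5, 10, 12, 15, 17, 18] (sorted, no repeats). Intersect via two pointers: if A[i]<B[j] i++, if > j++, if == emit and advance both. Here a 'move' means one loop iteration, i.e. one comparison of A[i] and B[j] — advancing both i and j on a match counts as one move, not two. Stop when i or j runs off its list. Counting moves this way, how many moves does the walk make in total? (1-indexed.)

[i=1,j=1] 2<5 → i++
[i=2,j=1] 4<5 → i++
[i=3,j=1] 5==5 emit → i++,j++
[i=4,j=2] 11>10 → j++
[i=4,j=3] 11<12 → i++
[i=5,j=3] 14>12 → j++
[i=5,j=4] 14<15 → i++
[i=6,j=4] 19>15 → j++
[i=6,j=5] 19>17 → j++
[i=6,j=6] 19>18 → j++

10 moves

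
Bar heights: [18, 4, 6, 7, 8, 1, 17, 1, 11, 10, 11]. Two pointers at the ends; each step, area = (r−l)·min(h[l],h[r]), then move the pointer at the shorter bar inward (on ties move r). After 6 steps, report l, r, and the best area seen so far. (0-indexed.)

l=0, r=4, best area=110

[0,10] min(18,11)*10=110 best=110 * → r--
[0,9] min(18,10)*9=90 best=110 → r--
[0,8] min(18,11)*8=88 best=110 → r--
[0,7] min(18,1)*7=7 best=110 → r--
[0,6] min(18,17)*6=102 best=110 → r--
[0,5] min(18,1)*5=5 best=110 → r--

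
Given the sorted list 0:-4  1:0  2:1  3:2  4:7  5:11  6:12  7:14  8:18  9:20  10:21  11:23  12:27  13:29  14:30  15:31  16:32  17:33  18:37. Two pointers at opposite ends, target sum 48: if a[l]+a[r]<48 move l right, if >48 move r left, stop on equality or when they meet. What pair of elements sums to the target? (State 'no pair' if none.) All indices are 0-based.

l=0 r=18: -4+37=33 <48, l++
l=1 r=18: 0+37=37 <48, l++
l=2 r=18: 1+37=38 <48, l++
l=3 r=18: 2+37=39 <48, l++
l=4 r=18: 7+37=44 <48, l++
l=5 r=18: 11+37=48, found

(11, 37)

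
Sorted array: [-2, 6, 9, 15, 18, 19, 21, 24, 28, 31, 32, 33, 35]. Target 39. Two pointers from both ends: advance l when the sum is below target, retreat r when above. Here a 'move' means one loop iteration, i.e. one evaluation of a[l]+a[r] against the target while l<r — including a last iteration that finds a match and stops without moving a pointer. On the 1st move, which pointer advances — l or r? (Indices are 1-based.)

l=1 r=13: -2+35=33 <39, l++

l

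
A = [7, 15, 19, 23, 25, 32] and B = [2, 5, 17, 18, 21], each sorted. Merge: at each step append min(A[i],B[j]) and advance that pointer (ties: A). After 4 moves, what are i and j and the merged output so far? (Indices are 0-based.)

i=2, j=2, merged so far=[2, 5, 7, 15]

i=0 j=0: A[i]=7>B[j]=2 take 2, j++
i=0 j=1: A[i]=7>B[j]=5 take 5, j++
i=0 j=2: A[i]=7<=B[j]=17 take 7, i++
i=1 j=2: A[i]=15<=B[j]=17 take 15, i++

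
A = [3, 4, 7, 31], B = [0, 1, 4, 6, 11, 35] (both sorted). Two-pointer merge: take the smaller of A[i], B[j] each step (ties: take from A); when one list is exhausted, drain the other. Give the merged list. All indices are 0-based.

[0, 1, 3, 4, 4, 6, 7, 11, 31, 35]

i=0 j=0: A[i]=3>B[j]=0 take 0, j++
i=0 j=1: A[i]=3>B[j]=1 take 1, j++
i=0 j=2: A[i]=3<=B[j]=4 take 3, i++
i=1 j=2: A[i]=4<=B[j]=4 take 4, i++
i=2 j=2: A[i]=7>B[j]=4 take 4, j++
i=2 j=3: A[i]=7>B[j]=6 take 6, j++
i=2 j=4: A[i]=7<=B[j]=11 take 7, i++
i=3 j=4: A[i]=31>B[j]=11 take 11, j++
i=3 j=5: A[i]=31<=B[j]=35 take 31, i++
i=4 j=5: A done, take B[j]=35, j++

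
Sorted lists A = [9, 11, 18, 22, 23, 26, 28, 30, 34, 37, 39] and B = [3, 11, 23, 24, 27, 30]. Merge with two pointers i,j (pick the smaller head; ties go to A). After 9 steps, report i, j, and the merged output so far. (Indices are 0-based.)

i=0 j=0: A[i]=9>B[j]=3 take 3, j++
i=0 j=1: A[i]=9<=B[j]=11 take 9, i++
i=1 j=1: A[i]=11<=B[j]=11 take 11, i++
i=2 j=1: A[i]=18>B[j]=11 take 11, j++
i=2 j=2: A[i]=18<=B[j]=23 take 18, i++
i=3 j=2: A[i]=22<=B[j]=23 take 22, i++
i=4 j=2: A[i]=23<=B[j]=23 take 23, i++
i=5 j=2: A[i]=26>B[j]=23 take 23, j++
i=5 j=3: A[i]=26>B[j]=24 take 24, j++

i=5, j=4, merged so far=[3, 9, 11, 11, 18, 22, 23, 23, 24]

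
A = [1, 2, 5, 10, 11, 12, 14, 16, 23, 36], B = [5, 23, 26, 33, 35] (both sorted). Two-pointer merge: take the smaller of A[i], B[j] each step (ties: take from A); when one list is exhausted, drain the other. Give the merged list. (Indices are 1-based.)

[i=1,j=1] A[i]=1<=B[j]=5 take 1 → i++
[i=2,j=1] A[i]=2<=B[j]=5 take 2 → i++
[i=3,j=1] A[i]=5<=B[j]=5 take 5 → i++
[i=4,j=1] A[i]=10>B[j]=5 take 5 → j++
[i=4,j=2] A[i]=10<=B[j]=23 take 10 → i++
[i=5,j=2] A[i]=11<=B[j]=23 take 11 → i++
[i=6,j=2] A[i]=12<=B[j]=23 take 12 → i++
[i=7,j=2] A[i]=14<=B[j]=23 take 14 → i++
[i=8,j=2] A[i]=16<=B[j]=23 take 16 → i++
[i=9,j=2] A[i]=23<=B[j]=23 take 23 → i++
[i=10,j=2] A[i]=36>B[j]=23 take 23 → j++
[i=10,j=3] A[i]=36>B[j]=26 take 26 → j++
[i=10,j=4] A[i]=36>B[j]=33 take 33 → j++
[i=10,j=5] A[i]=36>B[j]=35 take 35 → j++
[i=10,j=6] B done, take A[i]=36 → i++

[1, 2, 5, 5, 10, 11, 12, 14, 16, 23, 23, 26, 33, 35, 36]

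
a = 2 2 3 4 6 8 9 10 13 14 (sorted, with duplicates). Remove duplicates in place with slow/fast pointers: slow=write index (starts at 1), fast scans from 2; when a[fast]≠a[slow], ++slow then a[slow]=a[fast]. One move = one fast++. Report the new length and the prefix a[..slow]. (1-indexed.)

slow=1 fast=2: a[fast]=2=a[slow] dup, fast++
slow=1 fast=3: a[fast]=3≠a[slow]=2 write a[2]=3, slow++,fast++
slow=2 fast=4: a[fast]=4≠a[slow]=3 write a[3]=4, slow++,fast++
slow=3 fast=5: a[fast]=6≠a[slow]=4 write a[4]=6, slow++,fast++
slow=4 fast=6: a[fast]=8≠a[slow]=6 write a[5]=8, slow++,fast++
slow=5 fast=7: a[fast]=9≠a[slow]=8 write a[6]=9, slow++,fast++
slow=6 fast=8: a[fast]=10≠a[slow]=9 write a[7]=10, slow++,fast++
slow=7 fast=9: a[fast]=13≠a[slow]=10 write a[8]=13, slow++,fast++
slow=8 fast=10: a[fast]=14≠a[slow]=13 write a[9]=14, slow++,fast++

length 9; prefix = [2, 3, 4, 6, 8, 9, 10, 13, 14]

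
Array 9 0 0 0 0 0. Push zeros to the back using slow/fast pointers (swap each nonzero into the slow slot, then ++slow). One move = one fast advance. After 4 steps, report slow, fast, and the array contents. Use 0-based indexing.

(s=0,f=0) a[fast]=9≠0 swap→a[0]=9 → slow++,fast++
(s=1,f=1) a[fast]=0 → fast++
(s=1,f=2) a[fast]=0 → fast++
(s=1,f=3) a[fast]=0 → fast++

slow=1, fast=4, a=[9, 0, 0, 0, 0, 0]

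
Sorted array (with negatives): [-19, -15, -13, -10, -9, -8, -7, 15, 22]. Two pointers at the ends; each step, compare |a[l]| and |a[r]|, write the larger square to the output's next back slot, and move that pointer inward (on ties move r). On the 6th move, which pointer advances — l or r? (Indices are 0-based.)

[0,8] |-19|<=|22| out[8]=484 → r--
[0,7] |-19|>|15| out[7]=361 → l++
[1,7] |-15|<=|15| out[6]=225 → r--
[1,6] |-15|>|-7| out[5]=225 → l++
[2,6] |-13|>|-7| out[4]=169 → l++
[3,6] |-10|>|-7| out[3]=100 → l++

l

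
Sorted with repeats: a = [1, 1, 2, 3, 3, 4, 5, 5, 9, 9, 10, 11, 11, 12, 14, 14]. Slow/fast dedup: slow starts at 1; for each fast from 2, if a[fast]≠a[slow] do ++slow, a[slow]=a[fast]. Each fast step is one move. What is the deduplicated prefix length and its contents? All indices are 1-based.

length 10; prefix = [1, 2, 3, 4, 5, 9, 10, 11, 12, 14]

(s=1,f=2) a[fast]=1=a[slow] dup → fast++
(s=1,f=3) a[fast]=2≠a[slow]=1 write a[2]=2 → slow++,fast++
(s=2,f=4) a[fast]=3≠a[slow]=2 write a[3]=3 → slow++,fast++
(s=3,f=5) a[fast]=3=a[slow] dup → fast++
(s=3,f=6) a[fast]=4≠a[slow]=3 write a[4]=4 → slow++,fast++
(s=4,f=7) a[fast]=5≠a[slow]=4 write a[5]=5 → slow++,fast++
(s=5,f=8) a[fast]=5=a[slow] dup → fast++
(s=5,f=9) a[fast]=9≠a[slow]=5 write a[6]=9 → slow++,fast++
(s=6,f=10) a[fast]=9=a[slow] dup → fast++
(s=6,f=11) a[fast]=10≠a[slow]=9 write a[7]=10 → slow++,fast++
(s=7,f=12) a[fast]=11≠a[slow]=10 write a[8]=11 → slow++,fast++
(s=8,f=13) a[fast]=11=a[slow] dup → fast++
(s=8,f=14) a[fast]=12≠a[slow]=11 write a[9]=12 → slow++,fast++
(s=9,f=15) a[fast]=14≠a[slow]=12 write a[10]=14 → slow++,fast++
(s=10,f=16) a[fast]=14=a[slow] dup → fast++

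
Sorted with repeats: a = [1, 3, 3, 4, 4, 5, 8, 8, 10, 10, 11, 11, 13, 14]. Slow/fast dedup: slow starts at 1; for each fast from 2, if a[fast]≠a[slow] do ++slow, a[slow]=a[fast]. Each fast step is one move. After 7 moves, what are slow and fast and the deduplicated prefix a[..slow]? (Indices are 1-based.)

slow=5, fast=9, prefix=[1, 3, 4, 5, 8]

slow=1 fast=2: a[fast]=3≠a[slow]=1 write a[2]=3, slow++,fast++
slow=2 fast=3: a[fast]=3=a[slow] dup, fast++
slow=2 fast=4: a[fast]=4≠a[slow]=3 write a[3]=4, slow++,fast++
slow=3 fast=5: a[fast]=4=a[slow] dup, fast++
slow=3 fast=6: a[fast]=5≠a[slow]=4 write a[4]=5, slow++,fast++
slow=4 fast=7: a[fast]=8≠a[slow]=5 write a[5]=8, slow++,fast++
slow=5 fast=8: a[fast]=8=a[slow] dup, fast++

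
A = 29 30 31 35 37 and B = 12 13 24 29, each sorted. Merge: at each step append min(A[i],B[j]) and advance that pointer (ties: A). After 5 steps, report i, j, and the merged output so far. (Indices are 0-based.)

i=1, j=4, merged so far=[12, 13, 24, 29, 29]

i=0 j=0: A[i]=29>B[j]=12 take 12, j++
i=0 j=1: A[i]=29>B[j]=13 take 13, j++
i=0 j=2: A[i]=29>B[j]=24 take 24, j++
i=0 j=3: A[i]=29<=B[j]=29 take 29, i++
i=1 j=3: A[i]=30>B[j]=29 take 29, j++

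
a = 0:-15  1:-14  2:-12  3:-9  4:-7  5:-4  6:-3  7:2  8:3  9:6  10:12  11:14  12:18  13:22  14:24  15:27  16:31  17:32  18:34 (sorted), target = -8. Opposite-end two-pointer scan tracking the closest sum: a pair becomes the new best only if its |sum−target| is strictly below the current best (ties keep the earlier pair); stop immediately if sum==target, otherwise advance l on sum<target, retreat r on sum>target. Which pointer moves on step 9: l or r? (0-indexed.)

l=0 r=18: -15+34=19 d=27 *, r--
l=0 r=17: -15+32=17 d=25 *, r--
l=0 r=16: -15+31=16 d=24 *, r--
l=0 r=15: -15+27=12 d=20 *, r--
l=0 r=14: -15+24=9 d=17 *, r--
l=0 r=13: -15+22=7 d=15 *, r--
l=0 r=12: -15+18=3 d=11 *, r--
l=0 r=11: -15+14=-1 d=7 *, r--
l=0 r=10: -15+12=-3 d=5 *, r--

r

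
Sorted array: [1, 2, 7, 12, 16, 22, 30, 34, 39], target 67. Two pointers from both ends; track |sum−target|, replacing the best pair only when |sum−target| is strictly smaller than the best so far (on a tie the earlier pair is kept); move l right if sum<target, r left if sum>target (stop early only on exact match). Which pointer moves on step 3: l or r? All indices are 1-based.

[1,9] 1+39=40 d=27 * → l++
[2,9] 2+39=41 d=26 * → l++
[3,9] 7+39=46 d=21 * → l++

l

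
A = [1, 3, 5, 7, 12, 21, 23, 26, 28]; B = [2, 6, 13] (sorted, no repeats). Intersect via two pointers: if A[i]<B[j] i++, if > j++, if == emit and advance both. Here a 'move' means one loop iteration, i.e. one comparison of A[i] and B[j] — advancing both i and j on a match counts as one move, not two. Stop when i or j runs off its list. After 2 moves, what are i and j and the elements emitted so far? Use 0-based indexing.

i=1, j=1, emitted=[]

i=0 j=0: 1<2, i++
i=1 j=0: 3>2, j++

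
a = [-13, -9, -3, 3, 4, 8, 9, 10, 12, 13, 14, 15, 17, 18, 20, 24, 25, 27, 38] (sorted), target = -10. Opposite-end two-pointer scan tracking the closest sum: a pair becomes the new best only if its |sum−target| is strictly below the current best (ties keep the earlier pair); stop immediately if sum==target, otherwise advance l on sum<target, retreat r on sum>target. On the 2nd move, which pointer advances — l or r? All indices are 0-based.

r

l=0 r=18: -13+38=25 d=35 *, r--
l=0 r=17: -13+27=14 d=24 *, r--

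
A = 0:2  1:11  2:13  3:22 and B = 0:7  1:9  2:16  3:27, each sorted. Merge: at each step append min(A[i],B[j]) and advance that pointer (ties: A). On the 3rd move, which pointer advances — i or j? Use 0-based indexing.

j

i=0 j=0: A[i]=2<=B[j]=7 take 2, i++
i=1 j=0: A[i]=11>B[j]=7 take 7, j++
i=1 j=1: A[i]=11>B[j]=9 take 9, j++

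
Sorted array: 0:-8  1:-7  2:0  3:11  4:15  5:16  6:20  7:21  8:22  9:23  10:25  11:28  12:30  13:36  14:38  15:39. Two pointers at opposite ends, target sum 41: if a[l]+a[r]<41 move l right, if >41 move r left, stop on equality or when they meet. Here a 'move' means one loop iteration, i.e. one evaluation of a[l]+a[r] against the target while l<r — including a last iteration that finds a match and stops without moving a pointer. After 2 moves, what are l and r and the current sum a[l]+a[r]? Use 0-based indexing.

l=2, r=15, sum=39

[0,15] -8+39=31 <41 → l++
[1,15] -7+39=32 <41 → l++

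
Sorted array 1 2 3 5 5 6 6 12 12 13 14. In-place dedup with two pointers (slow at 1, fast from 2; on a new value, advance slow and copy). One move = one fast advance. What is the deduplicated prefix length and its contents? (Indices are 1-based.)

length 8; prefix = [1, 2, 3, 5, 6, 12, 13, 14]

(s=1,f=2) a[fast]=2≠a[slow]=1 write a[2]=2 → slow++,fast++
(s=2,f=3) a[fast]=3≠a[slow]=2 write a[3]=3 → slow++,fast++
(s=3,f=4) a[fast]=5≠a[slow]=3 write a[4]=5 → slow++,fast++
(s=4,f=5) a[fast]=5=a[slow] dup → fast++
(s=4,f=6) a[fast]=6≠a[slow]=5 write a[5]=6 → slow++,fast++
(s=5,f=7) a[fast]=6=a[slow] dup → fast++
(s=5,f=8) a[fast]=12≠a[slow]=6 write a[6]=12 → slow++,fast++
(s=6,f=9) a[fast]=12=a[slow] dup → fast++
(s=6,f=10) a[fast]=13≠a[slow]=12 write a[7]=13 → slow++,fast++
(s=7,f=11) a[fast]=14≠a[slow]=13 write a[8]=14 → slow++,fast++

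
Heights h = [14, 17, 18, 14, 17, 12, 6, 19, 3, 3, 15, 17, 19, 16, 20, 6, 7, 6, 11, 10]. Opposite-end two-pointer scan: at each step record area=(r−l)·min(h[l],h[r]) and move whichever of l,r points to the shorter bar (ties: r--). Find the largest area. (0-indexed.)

l=0 r=19: min(14,10)*19=190 best=190 *, r--
l=0 r=18: min(14,11)*18=198 best=198 *, r--
l=0 r=17: min(14,6)*17=102 best=198, r--
l=0 r=16: min(14,7)*16=112 best=198, r--
l=0 r=15: min(14,6)*15=90 best=198, r--
l=0 r=14: min(14,20)*14=196 best=198, l++
l=1 r=14: min(17,20)*13=221 best=221 *, l++
l=2 r=14: min(18,20)*12=216 best=221, l++
l=3 r=14: min(14,20)*11=154 best=221, l++
l=4 r=14: min(17,20)*10=170 best=221, l++
l=5 r=14: min(12,20)*9=108 best=221, l++
l=6 r=14: min(6,20)*8=48 best=221, l++
l=7 r=14: min(19,20)*7=133 best=221, l++
l=8 r=14: min(3,20)*6=18 best=221, l++
l=9 r=14: min(3,20)*5=15 best=221, l++
l=10 r=14: min(15,20)*4=60 best=221, l++
l=11 r=14: min(17,20)*3=51 best=221, l++
l=12 r=14: min(19,20)*2=38 best=221, l++
l=13 r=14: min(16,20)*1=16 best=221, l++

max area = 221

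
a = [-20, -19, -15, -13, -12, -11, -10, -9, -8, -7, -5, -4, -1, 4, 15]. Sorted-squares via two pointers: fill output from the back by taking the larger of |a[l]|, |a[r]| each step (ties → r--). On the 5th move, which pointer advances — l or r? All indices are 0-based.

l

[0,14] |-20|>|15| out[14]=400 → l++
[1,14] |-19|>|15| out[13]=361 → l++
[2,14] |-15|<=|15| out[12]=225 → r--
[2,13] |-15|>|4| out[11]=225 → l++
[3,13] |-13|>|4| out[10]=169 → l++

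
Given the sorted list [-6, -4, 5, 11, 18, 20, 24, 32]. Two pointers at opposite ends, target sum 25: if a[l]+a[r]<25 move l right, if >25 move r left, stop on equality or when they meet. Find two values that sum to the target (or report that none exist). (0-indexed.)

(5, 20)

l=0 r=7: -6+32=26 >25, r--
l=0 r=6: -6+24=18 <25, l++
l=1 r=6: -4+24=20 <25, l++
l=2 r=6: 5+24=29 >25, r--
l=2 r=5: 5+20=25, found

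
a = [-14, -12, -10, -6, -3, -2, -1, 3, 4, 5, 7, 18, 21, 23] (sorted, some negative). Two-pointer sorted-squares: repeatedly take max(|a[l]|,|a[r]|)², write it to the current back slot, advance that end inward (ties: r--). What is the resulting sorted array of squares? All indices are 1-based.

[1, 4, 9, 9, 16, 25, 36, 49, 100, 144, 196, 324, 441, 529]

l=1 r=14: |-14|<=|23| out[14]=529, r--
l=1 r=13: |-14|<=|21| out[13]=441, r--
l=1 r=12: |-14|<=|18| out[12]=324, r--
l=1 r=11: |-14|>|7| out[11]=196, l++
l=2 r=11: |-12|>|7| out[10]=144, l++
l=3 r=11: |-10|>|7| out[9]=100, l++
l=4 r=11: |-6|<=|7| out[8]=49, r--
l=4 r=10: |-6|>|5| out[7]=36, l++
l=5 r=10: |-3|<=|5| out[6]=25, r--
l=5 r=9: |-3|<=|4| out[5]=16, r--
l=5 r=8: |-3|<=|3| out[4]=9, r--
l=5 r=7: |-3|>|-1| out[3]=9, l++
l=6 r=7: |-2|>|-1| out[2]=4, l++
l=7 r=7: |-1|<=|-1| out[1]=1, r--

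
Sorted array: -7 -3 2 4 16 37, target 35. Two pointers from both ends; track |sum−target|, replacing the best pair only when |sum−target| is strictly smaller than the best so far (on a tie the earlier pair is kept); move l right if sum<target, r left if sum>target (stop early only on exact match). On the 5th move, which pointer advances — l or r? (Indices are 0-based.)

[0,5] -7+37=30 d=5 * → l++
[1,5] -3+37=34 d=1 * → l++
[2,5] 2+37=39 d=4 → r--
[2,4] 2+16=18 d=17 → l++
[3,4] 4+16=20 d=15 → l++

l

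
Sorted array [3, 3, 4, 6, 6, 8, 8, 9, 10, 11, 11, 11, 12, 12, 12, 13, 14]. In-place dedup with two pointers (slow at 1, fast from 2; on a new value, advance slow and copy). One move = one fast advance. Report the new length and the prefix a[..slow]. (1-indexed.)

length 10; prefix = [3, 4, 6, 8, 9, 10, 11, 12, 13, 14]

(s=1,f=2) a[fast]=3=a[slow] dup → fast++
(s=1,f=3) a[fast]=4≠a[slow]=3 write a[2]=4 → slow++,fast++
(s=2,f=4) a[fast]=6≠a[slow]=4 write a[3]=6 → slow++,fast++
(s=3,f=5) a[fast]=6=a[slow] dup → fast++
(s=3,f=6) a[fast]=8≠a[slow]=6 write a[4]=8 → slow++,fast++
(s=4,f=7) a[fast]=8=a[slow] dup → fast++
(s=4,f=8) a[fast]=9≠a[slow]=8 write a[5]=9 → slow++,fast++
(s=5,f=9) a[fast]=10≠a[slow]=9 write a[6]=10 → slow++,fast++
(s=6,f=10) a[fast]=11≠a[slow]=10 write a[7]=11 → slow++,fast++
(s=7,f=11) a[fast]=11=a[slow] dup → fast++
(s=7,f=12) a[fast]=11=a[slow] dup → fast++
(s=7,f=13) a[fast]=12≠a[slow]=11 write a[8]=12 → slow++,fast++
(s=8,f=14) a[fast]=12=a[slow] dup → fast++
(s=8,f=15) a[fast]=12=a[slow] dup → fast++
(s=8,f=16) a[fast]=13≠a[slow]=12 write a[9]=13 → slow++,fast++
(s=9,f=17) a[fast]=14≠a[slow]=13 write a[10]=14 → slow++,fast++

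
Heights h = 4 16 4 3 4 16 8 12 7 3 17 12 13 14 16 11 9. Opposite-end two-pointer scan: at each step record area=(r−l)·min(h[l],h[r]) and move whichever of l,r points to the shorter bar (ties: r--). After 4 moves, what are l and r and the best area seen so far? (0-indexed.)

l=0 r=16: min(4,9)*16=64 best=64 *, l++
l=1 r=16: min(16,9)*15=135 best=135 *, r--
l=1 r=15: min(16,11)*14=154 best=154 *, r--
l=1 r=14: min(16,16)*13=208 best=208 *, r--

l=1, r=13, best area=208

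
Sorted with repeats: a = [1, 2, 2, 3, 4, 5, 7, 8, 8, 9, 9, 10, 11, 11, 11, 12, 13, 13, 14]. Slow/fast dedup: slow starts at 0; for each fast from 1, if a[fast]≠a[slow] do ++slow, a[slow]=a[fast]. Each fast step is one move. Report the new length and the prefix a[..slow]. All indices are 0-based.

length 13; prefix = [1, 2, 3, 4, 5, 7, 8, 9, 10, 11, 12, 13, 14]

(s=0,f=1) a[fast]=2≠a[slow]=1 write a[1]=2 → slow++,fast++
(s=1,f=2) a[fast]=2=a[slow] dup → fast++
(s=1,f=3) a[fast]=3≠a[slow]=2 write a[2]=3 → slow++,fast++
(s=2,f=4) a[fast]=4≠a[slow]=3 write a[3]=4 → slow++,fast++
(s=3,f=5) a[fast]=5≠a[slow]=4 write a[4]=5 → slow++,fast++
(s=4,f=6) a[fast]=7≠a[slow]=5 write a[5]=7 → slow++,fast++
(s=5,f=7) a[fast]=8≠a[slow]=7 write a[6]=8 → slow++,fast++
(s=6,f=8) a[fast]=8=a[slow] dup → fast++
(s=6,f=9) a[fast]=9≠a[slow]=8 write a[7]=9 → slow++,fast++
(s=7,f=10) a[fast]=9=a[slow] dup → fast++
(s=7,f=11) a[fast]=10≠a[slow]=9 write a[8]=10 → slow++,fast++
(s=8,f=12) a[fast]=11≠a[slow]=10 write a[9]=11 → slow++,fast++
(s=9,f=13) a[fast]=11=a[slow] dup → fast++
(s=9,f=14) a[fast]=11=a[slow] dup → fast++
(s=9,f=15) a[fast]=12≠a[slow]=11 write a[10]=12 → slow++,fast++
(s=10,f=16) a[fast]=13≠a[slow]=12 write a[11]=13 → slow++,fast++
(s=11,f=17) a[fast]=13=a[slow] dup → fast++
(s=11,f=18) a[fast]=14≠a[slow]=13 write a[12]=14 → slow++,fast++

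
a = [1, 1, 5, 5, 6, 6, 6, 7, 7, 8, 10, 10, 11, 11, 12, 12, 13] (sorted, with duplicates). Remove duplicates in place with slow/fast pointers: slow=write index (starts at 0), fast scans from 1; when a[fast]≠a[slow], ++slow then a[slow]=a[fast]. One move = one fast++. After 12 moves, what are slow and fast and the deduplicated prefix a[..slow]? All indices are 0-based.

slow=0 fast=1: a[fast]=1=a[slow] dup, fast++
slow=0 fast=2: a[fast]=5≠a[slow]=1 write a[1]=5, slow++,fast++
slow=1 fast=3: a[fast]=5=a[slow] dup, fast++
slow=1 fast=4: a[fast]=6≠a[slow]=5 write a[2]=6, slow++,fast++
slow=2 fast=5: a[fast]=6=a[slow] dup, fast++
slow=2 fast=6: a[fast]=6=a[slow] dup, fast++
slow=2 fast=7: a[fast]=7≠a[slow]=6 write a[3]=7, slow++,fast++
slow=3 fast=8: a[fast]=7=a[slow] dup, fast++
slow=3 fast=9: a[fast]=8≠a[slow]=7 write a[4]=8, slow++,fast++
slow=4 fast=10: a[fast]=10≠a[slow]=8 write a[5]=10, slow++,fast++
slow=5 fast=11: a[fast]=10=a[slow] dup, fast++
slow=5 fast=12: a[fast]=11≠a[slow]=10 write a[6]=11, slow++,fast++

slow=6, fast=13, prefix=[1, 5, 6, 7, 8, 10, 11]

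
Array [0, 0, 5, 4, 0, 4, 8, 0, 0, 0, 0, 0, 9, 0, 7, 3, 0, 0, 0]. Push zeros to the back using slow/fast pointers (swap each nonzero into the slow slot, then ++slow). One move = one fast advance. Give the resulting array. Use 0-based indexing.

[5, 4, 4, 8, 9, 7, 3, 0, 0, 0, 0, 0, 0, 0, 0, 0, 0, 0, 0]

slow=0 fast=0: a[fast]=0, fast++
slow=0 fast=1: a[fast]=0, fast++
slow=0 fast=2: a[fast]=5≠0 swap→a[0]=5, slow++,fast++
slow=1 fast=3: a[fast]=4≠0 swap→a[1]=4, slow++,fast++
slow=2 fast=4: a[fast]=0, fast++
slow=2 fast=5: a[fast]=4≠0 swap→a[2]=4, slow++,fast++
slow=3 fast=6: a[fast]=8≠0 swap→a[3]=8, slow++,fast++
slow=4 fast=7: a[fast]=0, fast++
slow=4 fast=8: a[fast]=0, fast++
slow=4 fast=9: a[fast]=0, fast++
slow=4 fast=10: a[fast]=0, fast++
slow=4 fast=11: a[fast]=0, fast++
slow=4 fast=12: a[fast]=9≠0 swap→a[4]=9, slow++,fast++
slow=5 fast=13: a[fast]=0, fast++
slow=5 fast=14: a[fast]=7≠0 swap→a[5]=7, slow++,fast++
slow=6 fast=15: a[fast]=3≠0 swap→a[6]=3, slow++,fast++
slow=7 fast=16: a[fast]=0, fast++
slow=7 fast=17: a[fast]=0, fast++
slow=7 fast=18: a[fast]=0, fast++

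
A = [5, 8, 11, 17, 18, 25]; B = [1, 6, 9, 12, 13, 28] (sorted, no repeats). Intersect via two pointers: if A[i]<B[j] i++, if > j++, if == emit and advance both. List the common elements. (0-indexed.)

[i=0,j=0] 5>1 → j++
[i=0,j=1] 5<6 → i++
[i=1,j=1] 8>6 → j++
[i=1,j=2] 8<9 → i++
[i=2,j=2] 11>9 → j++
[i=2,j=3] 11<12 → i++
[i=3,j=3] 17>12 → j++
[i=3,j=4] 17>13 → j++
[i=3,j=5] 17<28 → i++
[i=4,j=5] 18<28 → i++
[i=5,j=5] 25<28 → i++

intersection = []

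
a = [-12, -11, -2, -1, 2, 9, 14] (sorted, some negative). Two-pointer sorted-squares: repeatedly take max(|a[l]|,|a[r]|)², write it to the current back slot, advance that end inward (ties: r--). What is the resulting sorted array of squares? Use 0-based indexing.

[1, 4, 4, 81, 121, 144, 196]

l=0 r=6: |-12|<=|14| out[6]=196, r--
l=0 r=5: |-12|>|9| out[5]=144, l++
l=1 r=5: |-11|>|9| out[4]=121, l++
l=2 r=5: |-2|<=|9| out[3]=81, r--
l=2 r=4: |-2|<=|2| out[2]=4, r--
l=2 r=3: |-2|>|-1| out[1]=4, l++
l=3 r=3: |-1|<=|-1| out[0]=1, r--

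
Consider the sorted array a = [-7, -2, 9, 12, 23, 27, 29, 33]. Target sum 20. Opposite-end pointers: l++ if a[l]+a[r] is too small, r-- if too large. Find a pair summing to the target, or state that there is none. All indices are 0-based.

(-7, 27)

l=0 r=7: -7+33=26 >20, r--
l=0 r=6: -7+29=22 >20, r--
l=0 r=5: -7+27=20, found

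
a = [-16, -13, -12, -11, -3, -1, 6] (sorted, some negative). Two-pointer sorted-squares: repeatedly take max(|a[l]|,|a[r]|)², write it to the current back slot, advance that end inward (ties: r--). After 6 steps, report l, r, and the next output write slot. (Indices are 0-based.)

l=5, r=5, next write slot=0

[0,6] |-16|>|6| out[6]=256 → l++
[1,6] |-13|>|6| out[5]=169 → l++
[2,6] |-12|>|6| out[4]=144 → l++
[3,6] |-11|>|6| out[3]=121 → l++
[4,6] |-3|<=|6| out[2]=36 → r--
[4,5] |-3|>|-1| out[1]=9 → l++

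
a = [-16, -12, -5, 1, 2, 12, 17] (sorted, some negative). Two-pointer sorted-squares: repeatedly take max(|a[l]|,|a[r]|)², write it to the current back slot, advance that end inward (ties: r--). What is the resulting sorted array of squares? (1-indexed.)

[1, 4, 25, 144, 144, 256, 289]

[1,7] |-16|<=|17| out[7]=289 → r--
[1,6] |-16|>|12| out[6]=256 → l++
[2,6] |-12|<=|12| out[5]=144 → r--
[2,5] |-12|>|2| out[4]=144 → l++
[3,5] |-5|>|2| out[3]=25 → l++
[4,5] |1|<=|2| out[2]=4 → r--
[4,4] |1|<=|1| out[1]=1 → r--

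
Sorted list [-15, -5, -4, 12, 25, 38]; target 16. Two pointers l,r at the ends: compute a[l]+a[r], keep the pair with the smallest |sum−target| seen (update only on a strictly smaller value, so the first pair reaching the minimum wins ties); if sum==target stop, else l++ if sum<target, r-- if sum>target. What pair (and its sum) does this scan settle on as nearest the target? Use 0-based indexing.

pair (-5, 25) with sum 20 (|Δ|=4)

[0,5] -15+38=23 d=7 * → r--
[0,4] -15+25=10 d=6 * → l++
[1,4] -5+25=20 d=4 * → r--
[1,3] -5+12=7 d=9 → l++
[2,3] -4+12=8 d=8 → l++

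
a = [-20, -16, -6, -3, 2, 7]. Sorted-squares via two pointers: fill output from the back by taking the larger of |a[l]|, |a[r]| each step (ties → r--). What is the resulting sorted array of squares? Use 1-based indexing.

[4, 9, 36, 49, 256, 400]

l=1 r=6: |-20|>|7| out[6]=400, l++
l=2 r=6: |-16|>|7| out[5]=256, l++
l=3 r=6: |-6|<=|7| out[4]=49, r--
l=3 r=5: |-6|>|2| out[3]=36, l++
l=4 r=5: |-3|>|2| out[2]=9, l++
l=5 r=5: |2|<=|2| out[1]=4, r--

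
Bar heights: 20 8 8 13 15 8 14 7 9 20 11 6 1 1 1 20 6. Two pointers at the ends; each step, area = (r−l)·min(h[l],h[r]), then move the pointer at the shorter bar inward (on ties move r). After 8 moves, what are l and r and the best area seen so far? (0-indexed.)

l=0, r=8, best area=300

l=0 r=16: min(20,6)*16=96 best=96 *, r--
l=0 r=15: min(20,20)*15=300 best=300 *, r--
l=0 r=14: min(20,1)*14=14 best=300, r--
l=0 r=13: min(20,1)*13=13 best=300, r--
l=0 r=12: min(20,1)*12=12 best=300, r--
l=0 r=11: min(20,6)*11=66 best=300, r--
l=0 r=10: min(20,11)*10=110 best=300, r--
l=0 r=9: min(20,20)*9=180 best=300, r--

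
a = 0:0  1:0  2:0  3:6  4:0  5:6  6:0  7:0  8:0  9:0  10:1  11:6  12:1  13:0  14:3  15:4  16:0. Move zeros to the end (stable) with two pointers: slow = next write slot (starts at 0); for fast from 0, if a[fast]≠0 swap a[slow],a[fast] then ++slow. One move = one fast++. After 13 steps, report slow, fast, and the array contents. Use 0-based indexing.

slow=0 fast=0: a[fast]=0, fast++
slow=0 fast=1: a[fast]=0, fast++
slow=0 fast=2: a[fast]=0, fast++
slow=0 fast=3: a[fast]=6≠0 swap→a[0]=6, slow++,fast++
slow=1 fast=4: a[fast]=0, fast++
slow=1 fast=5: a[fast]=6≠0 swap→a[1]=6, slow++,fast++
slow=2 fast=6: a[fast]=0, fast++
slow=2 fast=7: a[fast]=0, fast++
slow=2 fast=8: a[fast]=0, fast++
slow=2 fast=9: a[fast]=0, fast++
slow=2 fast=10: a[fast]=1≠0 swap→a[2]=1, slow++,fast++
slow=3 fast=11: a[fast]=6≠0 swap→a[3]=6, slow++,fast++
slow=4 fast=12: a[fast]=1≠0 swap→a[4]=1, slow++,fast++

slow=5, fast=13, a=[6, 6, 1, 6, 1, 0, 0, 0, 0, 0, 0, 0, 0, 0, 3, 4, 0]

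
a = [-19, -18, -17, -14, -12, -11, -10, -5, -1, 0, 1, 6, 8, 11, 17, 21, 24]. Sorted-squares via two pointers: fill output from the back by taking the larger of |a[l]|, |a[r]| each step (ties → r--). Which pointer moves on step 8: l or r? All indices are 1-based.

l

[1,17] |-19|<=|24| out[17]=576 → r--
[1,16] |-19|<=|21| out[16]=441 → r--
[1,15] |-19|>|17| out[15]=361 → l++
[2,15] |-18|>|17| out[14]=324 → l++
[3,15] |-17|<=|17| out[13]=289 → r--
[3,14] |-17|>|11| out[12]=289 → l++
[4,14] |-14|>|11| out[11]=196 → l++
[5,14] |-12|>|11| out[10]=144 → l++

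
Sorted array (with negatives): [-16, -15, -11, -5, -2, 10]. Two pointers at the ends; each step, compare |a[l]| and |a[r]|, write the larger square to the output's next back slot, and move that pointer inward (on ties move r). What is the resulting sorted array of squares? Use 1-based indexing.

[4, 25, 100, 121, 225, 256]

[1,6] |-16|>|10| out[6]=256 → l++
[2,6] |-15|>|10| out[5]=225 → l++
[3,6] |-11|>|10| out[4]=121 → l++
[4,6] |-5|<=|10| out[3]=100 → r--
[4,5] |-5|>|-2| out[2]=25 → l++
[5,5] |-2|<=|-2| out[1]=4 → r--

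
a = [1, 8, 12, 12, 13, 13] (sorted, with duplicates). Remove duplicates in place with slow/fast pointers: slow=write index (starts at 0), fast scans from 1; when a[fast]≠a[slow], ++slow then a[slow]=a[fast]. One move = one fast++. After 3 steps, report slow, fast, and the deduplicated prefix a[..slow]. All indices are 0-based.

slow=2, fast=4, prefix=[1, 8, 12]

(s=0,f=1) a[fast]=8≠a[slow]=1 write a[1]=8 → slow++,fast++
(s=1,f=2) a[fast]=12≠a[slow]=8 write a[2]=12 → slow++,fast++
(s=2,f=3) a[fast]=12=a[slow] dup → fast++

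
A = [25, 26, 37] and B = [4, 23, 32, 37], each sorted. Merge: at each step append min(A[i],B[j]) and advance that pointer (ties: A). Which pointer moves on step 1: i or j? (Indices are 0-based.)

j

[i=0,j=0] A[i]=25>B[j]=4 take 4 → j++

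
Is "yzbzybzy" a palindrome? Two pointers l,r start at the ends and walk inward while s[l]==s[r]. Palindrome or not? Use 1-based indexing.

not a palindrome (mismatch at 4,5)

l=1 r=8: 'y'=='y', l++,r--
l=2 r=7: 'z'=='z', l++,r--
l=3 r=6: 'b'=='b', l++,r--
l=4 r=5: 'z'!='y', stop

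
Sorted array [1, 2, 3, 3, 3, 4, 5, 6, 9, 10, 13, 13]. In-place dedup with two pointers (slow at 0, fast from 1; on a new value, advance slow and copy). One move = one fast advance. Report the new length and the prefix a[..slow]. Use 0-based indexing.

(s=0,f=1) a[fast]=2≠a[slow]=1 write a[1]=2 → slow++,fast++
(s=1,f=2) a[fast]=3≠a[slow]=2 write a[2]=3 → slow++,fast++
(s=2,f=3) a[fast]=3=a[slow] dup → fast++
(s=2,f=4) a[fast]=3=a[slow] dup → fast++
(s=2,f=5) a[fast]=4≠a[slow]=3 write a[3]=4 → slow++,fast++
(s=3,f=6) a[fast]=5≠a[slow]=4 write a[4]=5 → slow++,fast++
(s=4,f=7) a[fast]=6≠a[slow]=5 write a[5]=6 → slow++,fast++
(s=5,f=8) a[fast]=9≠a[slow]=6 write a[6]=9 → slow++,fast++
(s=6,f=9) a[fast]=10≠a[slow]=9 write a[7]=10 → slow++,fast++
(s=7,f=10) a[fast]=13≠a[slow]=10 write a[8]=13 → slow++,fast++
(s=8,f=11) a[fast]=13=a[slow] dup → fast++

length 9; prefix = [1, 2, 3, 4, 5, 6, 9, 10, 13]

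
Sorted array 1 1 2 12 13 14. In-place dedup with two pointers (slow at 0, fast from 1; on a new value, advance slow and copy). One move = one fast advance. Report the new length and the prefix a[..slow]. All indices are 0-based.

(s=0,f=1) a[fast]=1=a[slow] dup → fast++
(s=0,f=2) a[fast]=2≠a[slow]=1 write a[1]=2 → slow++,fast++
(s=1,f=3) a[fast]=12≠a[slow]=2 write a[2]=12 → slow++,fast++
(s=2,f=4) a[fast]=13≠a[slow]=12 write a[3]=13 → slow++,fast++
(s=3,f=5) a[fast]=14≠a[slow]=13 write a[4]=14 → slow++,fast++

length 5; prefix = [1, 2, 12, 13, 14]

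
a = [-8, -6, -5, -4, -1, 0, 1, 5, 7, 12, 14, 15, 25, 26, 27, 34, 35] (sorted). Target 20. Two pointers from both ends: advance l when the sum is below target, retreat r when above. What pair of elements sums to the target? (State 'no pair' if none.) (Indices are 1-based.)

(-6, 26)

l=1 r=17: -8+35=27 >20, r--
l=1 r=16: -8+34=26 >20, r--
l=1 r=15: -8+27=19 <20, l++
l=2 r=15: -6+27=21 >20, r--
l=2 r=14: -6+26=20, found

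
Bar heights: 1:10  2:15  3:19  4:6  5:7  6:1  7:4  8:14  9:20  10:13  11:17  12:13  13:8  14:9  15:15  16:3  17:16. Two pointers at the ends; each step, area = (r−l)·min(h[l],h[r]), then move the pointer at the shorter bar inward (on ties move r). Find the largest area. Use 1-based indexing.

max area = 225

l=1 r=17: min(10,16)*16=160 best=160 *, l++
l=2 r=17: min(15,16)*15=225 best=225 *, l++
l=3 r=17: min(19,16)*14=224 best=225, r--
l=3 r=16: min(19,3)*13=39 best=225, r--
l=3 r=15: min(19,15)*12=180 best=225, r--
l=3 r=14: min(19,9)*11=99 best=225, r--
l=3 r=13: min(19,8)*10=80 best=225, r--
l=3 r=12: min(19,13)*9=117 best=225, r--
l=3 r=11: min(19,17)*8=136 best=225, r--
l=3 r=10: min(19,13)*7=91 best=225, r--
l=3 r=9: min(19,20)*6=114 best=225, l++
l=4 r=9: min(6,20)*5=30 best=225, l++
l=5 r=9: min(7,20)*4=28 best=225, l++
l=6 r=9: min(1,20)*3=3 best=225, l++
l=7 r=9: min(4,20)*2=8 best=225, l++
l=8 r=9: min(14,20)*1=14 best=225, l++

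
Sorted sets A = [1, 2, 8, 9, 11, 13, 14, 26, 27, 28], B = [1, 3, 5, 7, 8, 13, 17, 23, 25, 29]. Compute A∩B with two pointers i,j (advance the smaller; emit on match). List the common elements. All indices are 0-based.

intersection = [1, 8, 13]

[i=0,j=0] 1==1 emit → i++,j++
[i=1,j=1] 2<3 → i++
[i=2,j=1] 8>3 → j++
[i=2,j=2] 8>5 → j++
[i=2,j=3] 8>7 → j++
[i=2,j=4] 8==8 emit → i++,j++
[i=3,j=5] 9<13 → i++
[i=4,j=5] 11<13 → i++
[i=5,j=5] 13==13 emit → i++,j++
[i=6,j=6] 14<17 → i++
[i=7,j=6] 26>17 → j++
[i=7,j=7] 26>23 → j++
[i=7,j=8] 26>25 → j++
[i=7,j=9] 26<29 → i++
[i=8,j=9] 27<29 → i++
[i=9,j=9] 28<29 → i++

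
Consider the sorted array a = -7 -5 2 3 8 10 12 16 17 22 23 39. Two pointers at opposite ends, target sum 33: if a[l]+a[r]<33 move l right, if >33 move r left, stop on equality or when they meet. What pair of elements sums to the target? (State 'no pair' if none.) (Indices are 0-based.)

[0,11] -7+39=32 <33 → l++
[1,11] -5+39=34 >33 → r--
[1,10] -5+23=18 <33 → l++
[2,10] 2+23=25 <33 → l++
[3,10] 3+23=26 <33 → l++
[4,10] 8+23=31 <33 → l++
[5,10] 10+23=33 → found

(10, 23)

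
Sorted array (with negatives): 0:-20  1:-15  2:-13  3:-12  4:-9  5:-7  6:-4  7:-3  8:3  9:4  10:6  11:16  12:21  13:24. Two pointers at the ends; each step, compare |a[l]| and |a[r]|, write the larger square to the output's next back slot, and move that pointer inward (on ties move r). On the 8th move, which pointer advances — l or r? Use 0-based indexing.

[0,13] |-20|<=|24| out[13]=576 → r--
[0,12] |-20|<=|21| out[12]=441 → r--
[0,11] |-20|>|16| out[11]=400 → l++
[1,11] |-15|<=|16| out[10]=256 → r--
[1,10] |-15|>|6| out[9]=225 → l++
[2,10] |-13|>|6| out[8]=169 → l++
[3,10] |-12|>|6| out[7]=144 → l++
[4,10] |-9|>|6| out[6]=81 → l++

l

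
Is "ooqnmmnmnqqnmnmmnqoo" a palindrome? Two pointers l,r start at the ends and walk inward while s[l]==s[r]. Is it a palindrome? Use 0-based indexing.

palindrome

[0,19] 'o'=='o' → l++,r--
[1,18] 'o'=='o' → l++,r--
[2,17] 'q'=='q' → l++,r--
[3,16] 'n'=='n' → l++,r--
[4,15] 'm'=='m' → l++,r--
[5,14] 'm'=='m' → l++,r--
[6,13] 'n'=='n' → l++,r--
[7,12] 'm'=='m' → l++,r--
[8,11] 'n'=='n' → l++,r--
[9,10] 'q'=='q' → l++,r--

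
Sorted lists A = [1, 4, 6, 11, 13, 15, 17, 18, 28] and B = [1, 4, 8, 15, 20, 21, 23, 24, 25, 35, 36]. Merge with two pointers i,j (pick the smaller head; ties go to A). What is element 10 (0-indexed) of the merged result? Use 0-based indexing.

i=0 j=0: A[i]=1<=B[j]=1 take 1, i++
i=1 j=0: A[i]=4>B[j]=1 take 1, j++
i=1 j=1: A[i]=4<=B[j]=4 take 4, i++
i=2 j=1: A[i]=6>B[j]=4 take 4, j++
i=2 j=2: A[i]=6<=B[j]=8 take 6, i++
i=3 j=2: A[i]=11>B[j]=8 take 8, j++
i=3 j=3: A[i]=11<=B[j]=15 take 11, i++
i=4 j=3: A[i]=13<=B[j]=15 take 13, i++
i=5 j=3: A[i]=15<=B[j]=15 take 15, i++
i=6 j=3: A[i]=17>B[j]=15 take 15, j++
i=6 j=4: A[i]=17<=B[j]=20 take 17, i++
i=7 j=4: A[i]=18<=B[j]=20 take 18, i++
i=8 j=4: A[i]=28>B[j]=20 take 20, j++
i=8 j=5: A[i]=28>B[j]=21 take 21, j++
i=8 j=6: A[i]=28>B[j]=23 take 23, j++
i=8 j=7: A[i]=28>B[j]=24 take 24, j++
i=8 j=8: A[i]=28>B[j]=25 take 25, j++
i=8 j=9: A[i]=28<=B[j]=35 take 28, i++
i=9 j=9: A done, take B[j]=35, j++
i=9 j=10: A done, take B[j]=36, j++

merged[10] = 17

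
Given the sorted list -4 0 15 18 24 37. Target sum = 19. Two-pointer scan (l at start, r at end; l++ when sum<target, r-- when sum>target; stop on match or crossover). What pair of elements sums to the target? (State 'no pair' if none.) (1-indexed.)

no pair

[1,6] -4+37=33 >19 → r--
[1,5] -4+24=20 >19 → r--
[1,4] -4+18=14 <19 → l++
[2,4] 0+18=18 <19 → l++
[3,4] 15+18=33 >19 → r--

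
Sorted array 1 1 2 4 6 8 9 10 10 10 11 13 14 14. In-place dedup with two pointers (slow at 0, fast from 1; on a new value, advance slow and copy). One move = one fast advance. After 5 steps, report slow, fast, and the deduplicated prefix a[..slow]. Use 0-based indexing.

slow=4, fast=6, prefix=[1, 2, 4, 6, 8]

(s=0,f=1) a[fast]=1=a[slow] dup → fast++
(s=0,f=2) a[fast]=2≠a[slow]=1 write a[1]=2 → slow++,fast++
(s=1,f=3) a[fast]=4≠a[slow]=2 write a[2]=4 → slow++,fast++
(s=2,f=4) a[fast]=6≠a[slow]=4 write a[3]=6 → slow++,fast++
(s=3,f=5) a[fast]=8≠a[slow]=6 write a[4]=8 → slow++,fast++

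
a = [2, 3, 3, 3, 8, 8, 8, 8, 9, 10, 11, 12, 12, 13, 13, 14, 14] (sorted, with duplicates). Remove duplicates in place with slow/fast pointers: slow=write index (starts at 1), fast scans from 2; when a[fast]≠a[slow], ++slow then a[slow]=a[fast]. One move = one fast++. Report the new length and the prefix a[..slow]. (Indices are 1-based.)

length 9; prefix = [2, 3, 8, 9, 10, 11, 12, 13, 14]

(s=1,f=2) a[fast]=3≠a[slow]=2 write a[2]=3 → slow++,fast++
(s=2,f=3) a[fast]=3=a[slow] dup → fast++
(s=2,f=4) a[fast]=3=a[slow] dup → fast++
(s=2,f=5) a[fast]=8≠a[slow]=3 write a[3]=8 → slow++,fast++
(s=3,f=6) a[fast]=8=a[slow] dup → fast++
(s=3,f=7) a[fast]=8=a[slow] dup → fast++
(s=3,f=8) a[fast]=8=a[slow] dup → fast++
(s=3,f=9) a[fast]=9≠a[slow]=8 write a[4]=9 → slow++,fast++
(s=4,f=10) a[fast]=10≠a[slow]=9 write a[5]=10 → slow++,fast++
(s=5,f=11) a[fast]=11≠a[slow]=10 write a[6]=11 → slow++,fast++
(s=6,f=12) a[fast]=12≠a[slow]=11 write a[7]=12 → slow++,fast++
(s=7,f=13) a[fast]=12=a[slow] dup → fast++
(s=7,f=14) a[fast]=13≠a[slow]=12 write a[8]=13 → slow++,fast++
(s=8,f=15) a[fast]=13=a[slow] dup → fast++
(s=8,f=16) a[fast]=14≠a[slow]=13 write a[9]=14 → slow++,fast++
(s=9,f=17) a[fast]=14=a[slow] dup → fast++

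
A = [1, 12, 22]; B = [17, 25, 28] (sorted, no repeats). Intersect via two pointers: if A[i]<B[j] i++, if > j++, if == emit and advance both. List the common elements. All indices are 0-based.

intersection = []

[i=0,j=0] 1<17 → i++
[i=1,j=0] 12<17 → i++
[i=2,j=0] 22>17 → j++
[i=2,j=1] 22<25 → i++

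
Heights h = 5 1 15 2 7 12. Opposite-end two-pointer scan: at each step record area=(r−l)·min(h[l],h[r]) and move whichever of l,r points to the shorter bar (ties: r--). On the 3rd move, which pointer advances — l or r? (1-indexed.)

l=1 r=6: min(5,12)*5=25 best=25 *, l++
l=2 r=6: min(1,12)*4=4 best=25, l++
l=3 r=6: min(15,12)*3=36 best=36 *, r--

r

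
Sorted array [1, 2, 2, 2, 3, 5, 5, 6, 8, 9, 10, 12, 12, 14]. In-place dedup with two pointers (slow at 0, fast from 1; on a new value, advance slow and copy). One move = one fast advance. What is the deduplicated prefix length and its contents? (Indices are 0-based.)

(s=0,f=1) a[fast]=2≠a[slow]=1 write a[1]=2 → slow++,fast++
(s=1,f=2) a[fast]=2=a[slow] dup → fast++
(s=1,f=3) a[fast]=2=a[slow] dup → fast++
(s=1,f=4) a[fast]=3≠a[slow]=2 write a[2]=3 → slow++,fast++
(s=2,f=5) a[fast]=5≠a[slow]=3 write a[3]=5 → slow++,fast++
(s=3,f=6) a[fast]=5=a[slow] dup → fast++
(s=3,f=7) a[fast]=6≠a[slow]=5 write a[4]=6 → slow++,fast++
(s=4,f=8) a[fast]=8≠a[slow]=6 write a[5]=8 → slow++,fast++
(s=5,f=9) a[fast]=9≠a[slow]=8 write a[6]=9 → slow++,fast++
(s=6,f=10) a[fast]=10≠a[slow]=9 write a[7]=10 → slow++,fast++
(s=7,f=11) a[fast]=12≠a[slow]=10 write a[8]=12 → slow++,fast++
(s=8,f=12) a[fast]=12=a[slow] dup → fast++
(s=8,f=13) a[fast]=14≠a[slow]=12 write a[9]=14 → slow++,fast++

length 10; prefix = [1, 2, 3, 5, 6, 8, 9, 10, 12, 14]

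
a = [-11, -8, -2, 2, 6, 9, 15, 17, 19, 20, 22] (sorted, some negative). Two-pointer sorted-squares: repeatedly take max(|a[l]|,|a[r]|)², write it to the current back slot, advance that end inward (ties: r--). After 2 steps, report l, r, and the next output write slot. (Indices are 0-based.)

[0,10] |-11|<=|22| out[10]=484 → r--
[0,9] |-11|<=|20| out[9]=400 → r--

l=0, r=8, next write slot=8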